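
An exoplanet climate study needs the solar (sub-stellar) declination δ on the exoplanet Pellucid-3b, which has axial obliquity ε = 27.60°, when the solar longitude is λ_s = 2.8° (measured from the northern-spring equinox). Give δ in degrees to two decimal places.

sin δ = sin ε · sin λ_s = sin 27.60° × sin 2.8° = 0.022632.
δ = arcsin(0.022632) = +1.30°.

δ = +1.30°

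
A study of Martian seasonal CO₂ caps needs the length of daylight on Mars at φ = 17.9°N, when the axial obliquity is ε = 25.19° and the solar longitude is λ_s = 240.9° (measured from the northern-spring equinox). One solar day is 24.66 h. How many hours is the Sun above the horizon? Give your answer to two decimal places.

Solar declination: sin δ = sin ε · sin λ_s = sin 25.19° × sin 240.9° = -0.37190, so δ = -21.833°.
cos H₀ = −tan φ · tan δ = −tan(+17.9°) × tan(-21.833°) = 0.1294, so H₀ = 1.4410 rad = 82.57°.
Daylight = 2H₀/(2π) × 24.66 h = (1.4410/π) × 24.66 = 11.31 h.

11.31 h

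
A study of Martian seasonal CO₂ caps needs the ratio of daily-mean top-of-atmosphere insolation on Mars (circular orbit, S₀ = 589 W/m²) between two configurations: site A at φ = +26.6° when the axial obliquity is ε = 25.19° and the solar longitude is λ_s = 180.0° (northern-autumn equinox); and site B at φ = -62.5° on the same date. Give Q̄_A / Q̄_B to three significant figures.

— Configuration A (φ=+26.6°):
Solar declination: sin δ = sin ε · sin λ_s = sin 25.19° × sin 180.0° = 0.00000, so δ = +0.000°.
cos H₀ = −tan(+26.6°) tan(+0.000°) = -0.0000, H₀ = 1.5708 rad.
Bracket: H₀ sin φ sin δ + cos φ cos δ sin H₀ = 1.5708×0.44776×0.00000 + 0.89415×1.00000×1.00000 = 0.000000 + 0.894150 = 0.894150.
Q̄ = (S₀/π) × [bracket] = (589/π) × 0.894150 = 167.64 W/m².
— Configuration B (φ=-62.5°):
cos H₀ = −tan(-62.5°) tan(+0.000°) = 0.0000, H₀ = 1.5708 rad.
Bracket: H₀ sin φ sin δ + cos φ cos δ sin H₀ = 1.5708×-0.88701×0.00000 + 0.46175×1.00000×1.00000 = -0.000000 + 0.461750 = 0.461750.
Q̄ = (S₀/π) × [bracket] = (589/π) × 0.461750 = 86.571 W/m².
Ratio Q̄_A / Q̄_B = 167.64 / 86.571 = 1.936.

Q̄_A / Q̄_B ≈ 1.94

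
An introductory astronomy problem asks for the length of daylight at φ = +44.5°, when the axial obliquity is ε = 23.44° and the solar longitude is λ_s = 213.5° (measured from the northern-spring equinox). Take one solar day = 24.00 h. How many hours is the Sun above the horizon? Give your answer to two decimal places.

Solar declination: sin δ = sin ε · sin λ_s = sin 23.44° × sin 213.5° = -0.21955, so δ = -12.683°.
cos H₀ = −tan φ · tan δ = −tan(+44.5°) × tan(-12.683°) = 0.2212, so H₀ = 1.3478 rad = 77.22°.
Daylight = 2H₀/(2π) × 24.00 h = (1.3478/π) × 24.00 = 10.30 h.

10.30 h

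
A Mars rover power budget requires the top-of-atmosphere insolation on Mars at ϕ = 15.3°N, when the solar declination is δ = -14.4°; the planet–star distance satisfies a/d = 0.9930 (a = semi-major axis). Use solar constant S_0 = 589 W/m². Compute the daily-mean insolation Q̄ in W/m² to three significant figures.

Q̄ ≈ 154 W/m²

cos h₀ = −tan(+15.3°) tan(-14.400°) = 0.0702, h₀ = 1.5005 rad.
Bracket: h₀ sin ϕ sin δ + cos ϕ cos δ sin h₀ = 1.5005×0.26387×-0.24869 + 0.96456×0.96858×0.99753 = -0.098466 + 0.931946 = 0.833480.
Inverse-square distance factor (a/d)² = 0.9930² = 0.986049.
Q̄ = (S_0/π) × 0.986049 × [bracket] = (589/π) × 0.986049 × 0.833480 = 154.1 W/m².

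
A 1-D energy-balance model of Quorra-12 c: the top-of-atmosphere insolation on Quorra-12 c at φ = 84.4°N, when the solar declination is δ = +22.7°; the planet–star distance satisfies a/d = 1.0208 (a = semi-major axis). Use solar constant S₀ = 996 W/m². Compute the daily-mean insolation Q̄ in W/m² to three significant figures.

Q̄ ≈ 399 W/m²

cos H₀ = −tan(+84.4°) tan(+22.700°) = -4.2662 ≤ −1 ⇒ polar day, H₀ = π.
Bracket: H₀ sin φ sin δ + cos φ cos δ sin H₀ = 3.1416×0.99523×0.38591 + 0.09758×0.92254×0.00000 = 1.206592 + 0.000000 = 1.206592.
Inverse-square distance factor (a/d)² = 1.0208² = 1.042033.
Q̄ = (S₀/π) × 1.042033 × [bracket] = (996/π) × 1.042033 × 1.206592 = 398.6 W/m².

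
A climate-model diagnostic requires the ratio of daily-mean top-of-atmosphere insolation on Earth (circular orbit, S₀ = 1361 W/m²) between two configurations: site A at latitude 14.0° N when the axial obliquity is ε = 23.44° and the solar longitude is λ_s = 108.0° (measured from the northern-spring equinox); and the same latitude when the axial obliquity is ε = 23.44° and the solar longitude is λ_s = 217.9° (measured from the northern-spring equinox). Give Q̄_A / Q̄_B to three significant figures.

— Configuration A (φ=+14.0°):
Solar declination: sin δ = sin ε · sin λ_s = sin 23.44° × sin 108.0° = 0.37832, so δ = +22.230°.
cos H₀ = −tan(+14.0°) tan(+22.230°) = -0.1019, H₀ = 1.6729 rad.
Bracket: H₀ sin φ sin δ + cos φ cos δ sin H₀ = 1.6729×0.24192×0.37832 + 0.97030×0.92568×0.99479 = 0.153109 + 0.893508 = 1.046617.
Q̄ = (S₀/π) × [bracket] = (1361/π) × 1.046617 = 453.42 W/m².
— Configuration B (φ=+14.0°):
Solar declination: sin δ = sin ε · sin λ_s = sin 23.44° × sin 217.9° = -0.24436, so δ = -14.144°.
cos H₀ = −tan(+14.0°) tan(-14.144°) = 0.0628, H₀ = 1.5079 rad.
Bracket: H₀ sin φ sin δ + cos φ cos δ sin H₀ = 1.5079×0.24192×-0.24436 + 0.97030×0.96969×0.99802 = -0.089140 + 0.939027 = 0.849887.
Q̄ = (S₀/π) × [bracket] = (1361/π) × 0.849887 = 368.19 W/m².
Ratio Q̄_A / Q̄_B = 453.42 / 368.19 = 1.231.

Q̄_A / Q̄_B ≈ 1.23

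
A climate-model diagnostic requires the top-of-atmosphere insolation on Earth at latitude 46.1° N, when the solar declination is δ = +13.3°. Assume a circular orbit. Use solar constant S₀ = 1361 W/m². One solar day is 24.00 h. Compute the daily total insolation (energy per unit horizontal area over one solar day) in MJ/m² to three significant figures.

35.8 MJ/m²

cos H₀ = −tan(+46.1°) tan(+13.300°) = -0.2456, H₀ = 1.8190 rad.
Bracket: H₀ sin φ sin δ + cos φ cos δ sin H₀ = 1.8190×0.72055×0.23005 + 0.69340×0.97318×0.96936 = 0.301522 + 0.654127 = 0.955649.
Q̄ = (S₀/π) × [bracket] = (1361/π) × 0.955649 = 414.01 W/m².
Daily total = Q̄ × 24.00 h × 3600 s/h = 414.01 × 24.00 × 3600 / 10⁶ = 35.77 MJ/m².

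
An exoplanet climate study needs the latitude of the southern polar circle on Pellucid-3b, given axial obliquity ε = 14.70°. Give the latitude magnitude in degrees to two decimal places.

75.30°

The polar circle is the lowest latitude that experiences at least one full rotation of continuous darkness at the northern-summer solstice; it lies at |φ| = 90° − ε = 90° − 14.70° = 75.30°.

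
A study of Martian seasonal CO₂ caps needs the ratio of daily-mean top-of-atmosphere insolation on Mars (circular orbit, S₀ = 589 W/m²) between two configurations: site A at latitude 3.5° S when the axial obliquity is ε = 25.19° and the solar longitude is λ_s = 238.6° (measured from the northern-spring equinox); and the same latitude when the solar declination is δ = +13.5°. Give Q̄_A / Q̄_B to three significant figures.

— Configuration A (φ=-3.5°):
Solar declination: sin δ = sin ε · sin λ_s = sin 25.19° × sin 238.6° = -0.36329, so δ = -21.302°.
cos H₀ = −tan(-3.5°) tan(-21.302°) = -0.0238, H₀ = 1.5946 rad.
Bracket: H₀ sin φ sin δ + cos φ cos δ sin H₀ = 1.5946×-0.06105×-0.36329 + 0.99813×0.93168×0.99972 = 0.035366 + 0.929677 = 0.965043.
Q̄ = (S₀/π) × [bracket] = (589/π) × 0.965043 = 180.93 W/m².
— Configuration B (φ=-3.5°):
cos H₀ = −tan(-3.5°) tan(+13.500°) = 0.0147, H₀ = 1.5561 rad.
Bracket: H₀ sin φ sin δ + cos φ cos δ sin H₀ = 1.5561×-0.06105×0.23345 + 0.99813×0.97237×0.99989 = -0.022178 + 0.970445 = 0.948267.
Q̄ = (S₀/π) × [bracket] = (589/π) × 0.948267 = 177.79 W/m².
Ratio Q̄_A / Q̄_B = 180.93 / 177.79 = 1.018.

Q̄_A / Q̄_B ≈ 1.02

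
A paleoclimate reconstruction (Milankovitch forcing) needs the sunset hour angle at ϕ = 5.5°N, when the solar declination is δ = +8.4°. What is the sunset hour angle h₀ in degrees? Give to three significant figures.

h₀ = 90.8°

cos h₀ = −tan ϕ · tan δ = −tan(+5.5°) × tan(+8.400°) = -0.0142, so h₀ = 1.5850 rad = 90.81°.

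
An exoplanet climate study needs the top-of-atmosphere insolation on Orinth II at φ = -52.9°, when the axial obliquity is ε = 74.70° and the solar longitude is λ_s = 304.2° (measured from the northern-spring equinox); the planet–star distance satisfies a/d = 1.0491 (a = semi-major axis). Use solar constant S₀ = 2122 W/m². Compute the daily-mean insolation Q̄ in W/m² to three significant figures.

Q̄ ≈ 1.49e+03 W/m²

Solar declination: sin δ = sin ε · sin λ_s = sin 74.70° × sin 304.2° = -0.79777, so δ = -52.917°.
cos H₀ = −tan(-52.9°) tan(-52.917°) = -1.7494 ≤ −1 ⇒ polar day, H₀ = π.
Bracket: H₀ sin φ sin δ + cos φ cos δ sin H₀ = 3.1416×-0.79758×-0.79777 + 0.60321×0.60297×0.00000 = 1.998954 + 0.000000 = 1.998954.
Inverse-square distance factor (a/d)² = 1.0491² = 1.100611.
Q̄ = (S₀/π) × 1.100611 × [bracket] = (2122/π) × 1.100611 × 1.998954 = 1486 W/m².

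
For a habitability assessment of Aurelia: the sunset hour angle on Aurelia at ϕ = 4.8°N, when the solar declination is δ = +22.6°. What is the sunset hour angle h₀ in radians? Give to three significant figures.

cos h₀ = −tan ϕ · tan δ = −tan(+4.8°) × tan(+22.600°) = -0.0350, so h₀ = 1.6058 rad = 92.00°.

h₀ = 1.61 rad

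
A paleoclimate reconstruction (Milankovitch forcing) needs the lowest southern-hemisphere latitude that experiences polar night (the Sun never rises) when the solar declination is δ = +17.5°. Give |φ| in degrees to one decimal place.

|φ| = 72.5°

Polar night requires cos H₀ = −tan φ tan δ ≥ 1, i.e. tan φ tan δ ≤ −1.
The boundary is |tan φ| · |tan δ| = 1, so |φ| = 90° − |δ| = 90° − 17.5° = 72.5° in the southern hemisphere.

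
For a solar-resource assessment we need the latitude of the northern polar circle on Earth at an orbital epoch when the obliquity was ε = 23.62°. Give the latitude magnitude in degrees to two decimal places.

66.38°

The polar circle is the lowest latitude that experiences at least one full rotation of continuous daylight at the northern-summer solstice; it lies at |φ| = 90° − ε = 90° − 23.62° = 66.38°.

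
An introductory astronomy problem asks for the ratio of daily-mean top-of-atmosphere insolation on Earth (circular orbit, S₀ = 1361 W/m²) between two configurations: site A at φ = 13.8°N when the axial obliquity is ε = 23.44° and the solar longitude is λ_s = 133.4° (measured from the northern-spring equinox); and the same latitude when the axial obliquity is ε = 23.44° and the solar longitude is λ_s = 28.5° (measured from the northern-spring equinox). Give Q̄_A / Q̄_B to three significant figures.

Q̄_A / Q̄_B ≈ 1.01

— Configuration A (φ=+13.8°):
Solar declination: sin δ = sin ε · sin λ_s = sin 23.44° × sin 133.4° = 0.28902, so δ = +16.799°.
cos H₀ = −tan(+13.8°) tan(+16.799°) = -0.0742, H₀ = 1.6450 rad.
Bracket: H₀ sin φ sin δ + cos φ cos δ sin H₀ = 1.6450×0.23853×0.28902 + 0.97113×0.95732×0.99725 = 0.113406 + 0.927126 = 1.040532.
Q̄ = (S₀/π) × [bracket] = (1361/π) × 1.040532 = 450.78 W/m².
— Configuration B (φ=+13.8°):
Solar declination: sin δ = sin ε · sin λ_s = sin 23.44° × sin 28.5° = 0.18981, so δ = +10.942°.
cos H₀ = −tan(+13.8°) tan(+10.942°) = -0.0475, H₀ = 1.6183 rad.
Bracket: H₀ sin φ sin δ + cos φ cos δ sin H₀ = 1.6183×0.23853×0.18981 + 0.97113×0.98182×0.99887 = 0.073269 + 0.952397 = 1.025666.
Q̄ = (S₀/π) × [bracket] = (1361/π) × 1.025666 = 444.34 W/m².
Ratio Q̄_A / Q̄_B = 450.78 / 444.34 = 1.014.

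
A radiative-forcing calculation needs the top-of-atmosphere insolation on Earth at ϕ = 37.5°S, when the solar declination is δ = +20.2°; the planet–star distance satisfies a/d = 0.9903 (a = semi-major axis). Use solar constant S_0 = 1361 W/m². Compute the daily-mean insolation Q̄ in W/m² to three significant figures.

cos h₀ = −tan(-37.5°) tan(+20.200°) = 0.2823, h₀ = 1.2846 rad.
Bracket: h₀ sin ϕ sin δ + cos ϕ cos δ sin h₀ = 1.2846×-0.60876×0.34530 + 0.79335×0.93849×0.95932 = -0.270029 + 0.714263 = 0.444234.
Inverse-square distance factor (a/d)² = 0.9903² = 0.980694.
Q̄ = (S_0/π) × 0.980694 × [bracket] = (1361/π) × 0.980694 × 0.444234 = 188.7 W/m².

Q̄ ≈ 189 W/m²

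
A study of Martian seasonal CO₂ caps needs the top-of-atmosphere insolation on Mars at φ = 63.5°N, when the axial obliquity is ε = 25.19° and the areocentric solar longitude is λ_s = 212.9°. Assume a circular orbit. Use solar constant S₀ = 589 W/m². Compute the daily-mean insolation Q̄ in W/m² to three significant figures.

Q̄ ≈ 29.9 W/m²

sin δ = sin 25.19° × sin 212.9° = -0.23119, so δ = -13.367°.
cos H₀ = −tan(+63.5°) tan(-13.367°) = 0.4766, H₀ = 1.0740 rad.
Bracket: H₀ sin φ sin δ + cos φ cos δ sin H₀ = 1.0740×0.89493×-0.23119 + 0.44620×0.97291×0.87912 = -0.222209 + 0.381637 = 0.159428.
Q̄ = (S₀/π) × [bracket] = (589/π) × 0.159428 = 29.89 W/m².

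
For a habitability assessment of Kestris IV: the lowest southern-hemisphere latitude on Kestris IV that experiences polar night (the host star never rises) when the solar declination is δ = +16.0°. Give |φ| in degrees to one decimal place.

Polar night requires cos H₀ = −tan φ tan δ ≥ 1, i.e. tan φ tan δ ≤ −1.
The boundary is |tan φ| · |tan δ| = 1, so |φ| = 90° − |δ| = 90° − 16.0° = 74.0° in the southern hemisphere.

|φ| = 74.0°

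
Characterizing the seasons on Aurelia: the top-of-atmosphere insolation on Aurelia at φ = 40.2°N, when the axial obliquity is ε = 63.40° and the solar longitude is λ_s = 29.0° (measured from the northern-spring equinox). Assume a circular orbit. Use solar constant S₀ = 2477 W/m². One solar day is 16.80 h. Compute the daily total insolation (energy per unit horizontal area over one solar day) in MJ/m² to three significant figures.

Solar declination: sin δ = sin ε · sin λ_s = sin 63.40° × sin 29.0° = 0.43349, so δ = +25.690°.
cos H₀ = −tan(+40.2°) tan(+25.690°) = -0.4065, H₀ = 1.9894 rad.
Bracket: H₀ sin φ sin δ + cos φ cos δ sin H₀ = 1.9894×0.64546×0.43349 + 0.76380×0.90116×0.91365 = 0.556635 + 0.628871 = 1.185506.
Q̄ = (S₀/π) × [bracket] = (2477/π) × 1.185506 = 934.72 W/m².
Daily total = Q̄ × 16.80 h × 3600 s/h = 934.72 × 16.80 × 3600 / 10⁶ = 56.53 MJ/m².

56.5 MJ/m²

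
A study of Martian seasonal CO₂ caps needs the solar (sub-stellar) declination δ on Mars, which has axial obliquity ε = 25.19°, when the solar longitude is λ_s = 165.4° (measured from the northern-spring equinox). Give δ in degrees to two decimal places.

δ = +6.16°

sin δ = sin ε · sin λ_s = sin 25.19° × sin 165.4° = 0.107286.
δ = arcsin(0.107286) = +6.16°.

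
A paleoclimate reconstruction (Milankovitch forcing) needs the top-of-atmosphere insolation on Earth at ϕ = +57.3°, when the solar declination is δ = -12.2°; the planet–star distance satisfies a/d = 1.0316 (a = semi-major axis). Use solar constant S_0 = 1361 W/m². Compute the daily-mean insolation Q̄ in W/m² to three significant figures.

Q̄ ≈ 129 W/m²

cos h₀ = −tan(+57.3°) tan(-12.200°) = 0.3368, h₀ = 1.2273 rad.
Bracket: h₀ sin ϕ sin δ + cos ϕ cos δ sin h₀ = 1.2273×0.84151×-0.21132 + 0.54024×0.97742×0.94158 = -0.218248 + 0.497193 = 0.278945.
Inverse-square distance factor (a/d)² = 1.0316² = 1.064199.
Q̄ = (S_0/π) × 1.064199 × [bracket] = (1361/π) × 1.064199 × 0.278945 = 128.6 W/m².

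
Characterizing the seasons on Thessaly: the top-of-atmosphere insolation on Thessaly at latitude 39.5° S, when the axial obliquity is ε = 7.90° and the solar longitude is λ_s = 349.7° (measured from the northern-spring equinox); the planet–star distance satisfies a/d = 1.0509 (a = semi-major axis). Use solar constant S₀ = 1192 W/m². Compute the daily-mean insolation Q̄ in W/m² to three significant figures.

Solar declination: sin δ = sin ε · sin λ_s = sin 7.90° × sin 349.7° = -0.02458, so δ = -1.408°.
cos H₀ = −tan(-39.5°) tan(-1.408°) = -0.0203, H₀ = 1.5911 rad.
Bracket: H₀ sin φ sin δ + cos φ cos δ sin H₀ = 1.5911×-0.63608×-0.02458 + 0.77162×0.99970×0.99979 = 0.024877 + 0.771227 = 0.796104.
Inverse-square distance factor (a/d)² = 1.0509² = 1.104391.
Q̄ = (S₀/π) × 1.104391 × [bracket] = (1192/π) × 1.104391 × 0.796104 = 333.6 W/m².

Q̄ ≈ 334 W/m²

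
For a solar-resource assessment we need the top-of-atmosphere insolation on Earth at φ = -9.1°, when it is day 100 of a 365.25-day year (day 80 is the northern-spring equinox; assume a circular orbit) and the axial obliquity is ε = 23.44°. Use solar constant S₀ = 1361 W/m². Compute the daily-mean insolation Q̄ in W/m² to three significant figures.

Q̄ ≈ 410 W/m²

Solar longitude: λ_s = 360° × (100 − 80)/365.25 = 19.713°.
sin δ = sin 23.44° × sin 19.713° = 0.13417, so δ = +7.711°.
cos H₀ = −tan(-9.1°) tan(+7.711°) = 0.0217, H₀ = 1.5491 rad.
Bracket: H₀ sin φ sin δ + cos φ cos δ sin H₀ = 1.5491×-0.15816×0.13417 + 0.98741×0.99096×0.99976 = -0.032872 + 0.978249 = 0.945377.
Q̄ = (S₀/π) × [bracket] = (1361/π) × 0.945377 = 409.6 W/m².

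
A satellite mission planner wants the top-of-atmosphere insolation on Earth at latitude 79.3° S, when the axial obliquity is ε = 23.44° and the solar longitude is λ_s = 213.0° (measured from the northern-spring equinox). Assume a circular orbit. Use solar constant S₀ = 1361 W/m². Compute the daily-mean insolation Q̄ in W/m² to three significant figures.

Solar declination: sin δ = sin ε · sin λ_s = sin 23.44° × sin 213.0° = -0.21665, so δ = -12.512°.
cos H₀ = −tan(-79.3°) tan(-12.512°) = -1.1745 ≤ −1 ⇒ polar day, H₀ = π.
Bracket: H₀ sin φ sin δ + cos φ cos δ sin H₀ = 3.1416×-0.98261×-0.21665 + 0.18567×0.97625×0.00000 = 0.668792 + 0.000000 = 0.668792.
Q̄ = (S₀/π) × [bracket] = (1361/π) × 0.668792 = 289.7 W/m².

Q̄ ≈ 290 W/m²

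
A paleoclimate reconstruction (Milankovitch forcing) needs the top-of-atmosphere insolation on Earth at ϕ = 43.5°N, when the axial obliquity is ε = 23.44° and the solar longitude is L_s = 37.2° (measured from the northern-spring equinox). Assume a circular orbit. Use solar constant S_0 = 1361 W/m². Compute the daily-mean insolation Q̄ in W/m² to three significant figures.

Solar declination: sin δ = sin ε · sin L_s = sin 23.44° × sin 37.2° = 0.24050, so δ = +13.916°.
cos h₀ = −tan(+43.5°) tan(+13.916°) = -0.2351, h₀ = 1.8081 rad.
Bracket: h₀ sin ϕ sin δ + cos ϕ cos δ sin h₀ = 1.8081×0.68835×0.24050 + 0.72537×0.97065×0.97196 = 0.299328 + 0.684338 = 0.983666.
Q̄ = (S_0/π) × [bracket] = (1361/π) × 0.983666 = 426.1 W/m².

Q̄ ≈ 426 W/m²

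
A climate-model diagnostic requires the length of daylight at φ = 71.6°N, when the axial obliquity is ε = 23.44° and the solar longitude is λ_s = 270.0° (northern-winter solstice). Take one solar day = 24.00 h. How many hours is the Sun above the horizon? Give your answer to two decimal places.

0.00 h

Solar declination: sin δ = sin ε · sin λ_s = sin 23.44° × sin 270.0° = -0.39779, so δ = -23.440°.
cos H₀ = −tan φ · tan δ = 1.3034 ≥ 1, so the Sun never rises (polar night) and H₀ = 0.
Daylight = 2H₀/(2π) × 24.00 h = (0.0000/π) × 24.00 = 0.00 h.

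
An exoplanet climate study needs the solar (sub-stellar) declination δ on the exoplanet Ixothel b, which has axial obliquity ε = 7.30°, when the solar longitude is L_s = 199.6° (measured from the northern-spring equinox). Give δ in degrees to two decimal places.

δ = -2.44°

sin δ = sin ε · sin L_s = sin 7.30° × sin 199.6° = -0.042624.
δ = arcsin(-0.042624) = -2.44°.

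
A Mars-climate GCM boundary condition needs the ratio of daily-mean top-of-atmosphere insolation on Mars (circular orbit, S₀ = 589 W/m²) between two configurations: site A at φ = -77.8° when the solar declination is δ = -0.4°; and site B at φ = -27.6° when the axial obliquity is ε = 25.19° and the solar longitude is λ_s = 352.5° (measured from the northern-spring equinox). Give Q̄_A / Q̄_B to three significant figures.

— Configuration A (φ=-77.8°):
cos H₀ = −tan(-77.8°) tan(-0.400°) = -0.0323, H₀ = 1.6031 rad.
Bracket: H₀ sin φ sin δ + cos φ cos δ sin H₀ = 1.6031×-0.97742×-0.00698 + 0.21132×0.99998×0.99948 = 0.010937 + 0.211206 = 0.222143.
Q̄ = (S₀/π) × [bracket] = (589/π) × 0.222143 = 41.648 W/m².
— Configuration B (φ=-27.6°):
Solar declination: sin δ = sin ε · sin λ_s = sin 25.19° × sin 352.5° = -0.05555, so δ = -3.185°.
cos H₀ = −tan(-27.6°) tan(-3.185°) = -0.0291, H₀ = 1.5999 rad.
Bracket: H₀ sin φ sin δ + cos φ cos δ sin H₀ = 1.5999×-0.46330×-0.05555 + 0.88620×0.99846×0.99958 = 0.041176 + 0.884464 = 0.925640.
Q̄ = (S₀/π) × [bracket] = (589/π) × 0.925640 = 173.54 W/m².
Ratio Q̄_A / Q̄_B = 41.648 / 173.54 = 0.2400.

Q̄_A / Q̄_B ≈ 0.240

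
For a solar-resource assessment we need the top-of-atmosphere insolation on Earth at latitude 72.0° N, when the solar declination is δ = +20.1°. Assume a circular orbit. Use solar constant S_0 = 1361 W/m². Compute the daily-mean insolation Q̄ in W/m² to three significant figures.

cos h₀ = −tan(+72.0°) tan(+20.100°) = -1.1263 ≤ −1 ⇒ polar day, h₀ = π.
Bracket: h₀ sin ϕ sin δ + cos ϕ cos δ sin h₀ = 3.1416×0.95106×0.34366 + 0.30902×0.93909×0.00000 = 1.026805 + 0.000000 = 1.026805.
Q̄ = (S_0/π) × [bracket] = (1361/π) × 1.026805 = 444.8 W/m².

Q̄ ≈ 445 W/m²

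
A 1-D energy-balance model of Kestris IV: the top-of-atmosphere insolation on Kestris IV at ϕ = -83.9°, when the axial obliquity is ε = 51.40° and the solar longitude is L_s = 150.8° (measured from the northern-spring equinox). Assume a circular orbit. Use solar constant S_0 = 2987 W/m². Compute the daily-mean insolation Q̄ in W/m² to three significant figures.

Q̄ ≈ 0.00 W/m²

Solar declination: sin δ = sin ε · sin L_s = sin 51.40° × sin 150.8° = 0.38127, so δ = +22.413°.
cos h₀ = −tan(-83.9°) tan(+22.413°) = 3.8592 ≥ 1 ⇒ polar night, h₀ = 0 and Q̄ = 0.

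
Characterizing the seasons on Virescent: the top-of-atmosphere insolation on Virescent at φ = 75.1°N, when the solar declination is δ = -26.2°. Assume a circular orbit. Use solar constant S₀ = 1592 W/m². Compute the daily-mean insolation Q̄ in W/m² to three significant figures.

Q̄ ≈ 0.00 W/m²

cos H₀ = −tan(+75.1°) tan(-26.200°) = 1.8493 ≥ 1 ⇒ polar night, H₀ = 0 and Q̄ = 0.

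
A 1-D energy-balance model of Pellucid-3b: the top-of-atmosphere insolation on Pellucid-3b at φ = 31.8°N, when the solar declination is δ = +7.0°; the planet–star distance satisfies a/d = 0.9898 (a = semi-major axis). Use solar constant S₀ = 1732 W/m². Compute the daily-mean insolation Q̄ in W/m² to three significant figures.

Q̄ ≈ 511 W/m²

cos H₀ = −tan(+31.8°) tan(+7.000°) = -0.0761, H₀ = 1.6470 rad.
Bracket: H₀ sin φ sin δ + cos φ cos δ sin H₀ = 1.6470×0.52696×0.12187 + 0.84989×0.99255×0.99710 = 0.105771 + 0.841112 = 0.946883.
Inverse-square distance factor (a/d)² = 0.9898² = 0.979704.
Q̄ = (S₀/π) × 0.979704 × [bracket] = (1732/π) × 0.979704 × 0.946883 = 511.4 W/m².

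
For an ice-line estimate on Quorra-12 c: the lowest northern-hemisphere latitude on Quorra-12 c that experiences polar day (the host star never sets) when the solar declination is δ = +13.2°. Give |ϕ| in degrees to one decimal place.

|ϕ| = 76.8°

Polar day requires cos h₀ = −tan ϕ tan δ ≤ −1, i.e. tan ϕ tan δ ≥ 1.
The boundary is |tan ϕ| · |tan δ| = 1, so |ϕ| = 90° − |δ| = 90° − 13.2° = 76.8° in the northern hemisphere.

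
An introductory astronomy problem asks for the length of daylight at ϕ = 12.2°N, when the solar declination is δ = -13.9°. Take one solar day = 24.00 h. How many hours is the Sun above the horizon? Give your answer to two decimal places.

cos h₀ = −tan ϕ · tan δ = −tan(+12.2°) × tan(-13.900°) = 0.0535, so h₀ = 1.5173 rad = 86.93°.
Daylight = 2h₀/(2π) × 24.00 h = (1.5173/π) × 24.00 = 11.59 h.

11.59 h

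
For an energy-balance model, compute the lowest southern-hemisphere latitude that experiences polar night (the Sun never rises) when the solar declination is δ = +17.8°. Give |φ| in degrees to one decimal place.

Polar night requires cos H₀ = −tan φ tan δ ≥ 1, i.e. tan φ tan δ ≤ −1.
The boundary is |tan φ| · |tan δ| = 1, so |φ| = 90° − |δ| = 90° − 17.8° = 72.2° in the southern hemisphere.

|φ| = 72.2°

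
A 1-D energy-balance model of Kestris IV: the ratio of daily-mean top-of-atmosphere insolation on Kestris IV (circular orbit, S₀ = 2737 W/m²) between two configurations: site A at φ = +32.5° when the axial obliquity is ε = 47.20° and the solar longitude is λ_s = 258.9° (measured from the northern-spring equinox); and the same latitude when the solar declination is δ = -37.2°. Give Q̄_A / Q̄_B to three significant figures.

— Configuration A (φ=+32.5°):
Solar declination: sin δ = sin ε · sin λ_s = sin 47.20° × sin 258.9° = -0.72000, so δ = -46.055°.
cos H₀ = −tan(+32.5°) tan(-46.055°) = 0.6610, H₀ = 0.8487 rad.
Bracket: H₀ sin φ sin δ + cos φ cos δ sin H₀ = 0.8487×0.53730×-0.72000 + 0.84339×0.69397×0.75041 = -0.328325 + 0.439205 = 0.110880.
Q̄ = (S₀/π) × [bracket] = (2737/π) × 0.110880 = 96.600 W/m².
— Configuration B (φ=+32.5°):
cos H₀ = −tan(+32.5°) tan(-37.200°) = 0.4836, H₀ = 1.0661 rad.
Bracket: H₀ sin φ sin δ + cos φ cos δ sin H₀ = 1.0661×0.53730×-0.60460 + 0.84339×0.79653×0.87531 = -0.346324 + 0.588021 = 0.241697.
Q̄ = (S₀/π) × [bracket] = (2737/π) × 0.241697 = 210.57 W/m².
Ratio Q̄_A / Q̄_B = 96.600 / 210.57 = 0.4588.

Q̄_A / Q̄_B ≈ 0.459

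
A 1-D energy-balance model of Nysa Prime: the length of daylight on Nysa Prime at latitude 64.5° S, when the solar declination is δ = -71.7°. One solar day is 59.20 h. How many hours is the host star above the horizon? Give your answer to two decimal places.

59.20 h

Sunrise equation: cos H₀ = −tan φ · tan δ = -6.3394 ≤ −1, so the host star never sets (polar day) and H₀ = π.
Daylight = 2H₀/(2π) × 59.20 h = (3.1416/π) × 59.20 = 59.20 h.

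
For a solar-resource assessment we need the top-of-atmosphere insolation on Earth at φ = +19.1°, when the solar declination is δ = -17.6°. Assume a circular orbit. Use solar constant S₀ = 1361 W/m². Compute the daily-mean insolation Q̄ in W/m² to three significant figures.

cos H₀ = −tan(+19.1°) tan(-17.600°) = 0.1098, H₀ = 1.4607 rad.
Bracket: H₀ sin φ sin δ + cos φ cos δ sin H₀ = 1.4607×0.32722×-0.30237 + 0.94495×0.95319×0.99395 = -0.144524 + 0.895268 = 0.750744.
Q̄ = (S₀/π) × [bracket] = (1361/π) × 0.750744 = 325.2 W/m².

Q̄ ≈ 325 W/m²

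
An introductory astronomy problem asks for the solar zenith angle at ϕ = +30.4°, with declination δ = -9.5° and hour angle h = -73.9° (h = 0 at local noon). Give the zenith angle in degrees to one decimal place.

θ_z = 81.2°

cos θ_z = sin ϕ sin δ + cos ϕ cos δ cos h = -0.083520 + 0.235907 = 0.152387.
θ_z = arccos(0.152387) = 81.2°.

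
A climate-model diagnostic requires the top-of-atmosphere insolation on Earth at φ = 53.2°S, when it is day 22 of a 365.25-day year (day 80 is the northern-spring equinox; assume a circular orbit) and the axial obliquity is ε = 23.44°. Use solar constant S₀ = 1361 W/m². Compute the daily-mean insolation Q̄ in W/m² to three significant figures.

Solar longitude: λ_s = 360° × (22 − 80)/365.25 = -57.166°, i.e. -57.166° + 360° = 302.834°.
sin δ = sin 23.44° × sin 302.834° = -0.33424, so δ = -19.526°.
cos H₀ = −tan(-53.2°) tan(-19.526°) = -0.4741, H₀ = 2.0647 rad.
Bracket: H₀ sin φ sin δ + cos φ cos δ sin H₀ = 2.0647×-0.80073×-0.33424 + 0.59902×0.94249×0.88050 = 0.552588 + 0.497104 = 1.049692.
Q̄ = (S₀/π) × [bracket] = (1361/π) × 1.049692 = 454.7 W/m².

Q̄ ≈ 455 W/m²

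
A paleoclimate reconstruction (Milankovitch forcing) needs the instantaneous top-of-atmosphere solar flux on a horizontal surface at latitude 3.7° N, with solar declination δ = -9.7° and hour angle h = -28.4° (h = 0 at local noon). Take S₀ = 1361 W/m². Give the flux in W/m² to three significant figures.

cos θ_z = sin φ sin δ + cos φ cos δ cos h = -0.010873 + 0.865265 = 0.854392.
Flux = S₀ · cos θ_z = 1361 × 0.854392 = 1163 W/m².

1.16e+03 W/m²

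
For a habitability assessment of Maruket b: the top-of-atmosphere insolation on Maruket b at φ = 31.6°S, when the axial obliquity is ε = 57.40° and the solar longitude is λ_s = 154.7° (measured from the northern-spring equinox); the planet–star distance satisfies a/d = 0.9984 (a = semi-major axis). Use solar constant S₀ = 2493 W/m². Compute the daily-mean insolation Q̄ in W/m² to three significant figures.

Q̄ ≈ 412 W/m²

Solar declination: sin δ = sin ε · sin λ_s = sin 57.40° × sin 154.7° = 0.36003, so δ = +21.102°.
cos H₀ = −tan(-31.6°) tan(+21.102°) = 0.2374, H₀ = 1.3311 rad.
Bracket: H₀ sin φ sin δ + cos φ cos δ sin H₀ = 1.3311×-0.52399×0.36003 + 0.85173×0.93294×0.97141 = -0.251115 + 0.771895 = 0.520780.
Inverse-square distance factor (a/d)² = 0.9984² = 0.996803.
Q̄ = (S₀/π) × 0.996803 × [bracket] = (2493/π) × 0.996803 × 0.520780 = 411.9 W/m².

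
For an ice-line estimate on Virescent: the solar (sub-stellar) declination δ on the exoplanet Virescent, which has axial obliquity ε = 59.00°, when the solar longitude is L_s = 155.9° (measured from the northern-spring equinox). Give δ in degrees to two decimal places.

δ = +20.49°

sin δ = sin ε · sin L_s = sin 59.00° × sin 155.9° = 0.350008.
δ = arcsin(0.350008) = +20.49°.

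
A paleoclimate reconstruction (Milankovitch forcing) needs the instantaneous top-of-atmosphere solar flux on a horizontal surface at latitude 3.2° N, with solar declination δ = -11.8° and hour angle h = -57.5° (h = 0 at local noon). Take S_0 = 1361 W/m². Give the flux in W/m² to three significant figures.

699 W/m²

cos θ_z = sin ϕ sin δ + cos ϕ cos δ cos h = -0.011415 + 0.525125 = 0.513710.
Flux = S_0 · cos θ_z = 1361 × 0.513710 = 699.2 W/m².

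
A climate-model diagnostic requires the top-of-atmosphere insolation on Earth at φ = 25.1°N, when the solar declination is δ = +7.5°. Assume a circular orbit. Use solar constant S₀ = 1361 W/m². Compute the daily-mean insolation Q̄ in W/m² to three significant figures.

cos H₀ = −tan(+25.1°) tan(+7.500°) = -0.0617, H₀ = 1.6325 rad.
Bracket: H₀ sin φ sin δ + cos φ cos δ sin H₀ = 1.6325×0.42420×0.13053 + 0.90557×0.99144×0.99810 = 0.090393 + 0.896112 = 0.986505.
Q̄ = (S₀/π) × [bracket] = (1361/π) × 0.986505 = 427.4 W/m².

Q̄ ≈ 427 W/m²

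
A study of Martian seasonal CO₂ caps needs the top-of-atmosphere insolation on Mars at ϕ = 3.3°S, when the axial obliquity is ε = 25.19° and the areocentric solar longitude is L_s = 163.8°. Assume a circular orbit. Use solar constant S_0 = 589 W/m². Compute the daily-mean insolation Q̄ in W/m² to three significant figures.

Q̄ ≈ 184 W/m²

sin δ = sin 25.19° × sin 163.8° = 0.11874, so δ = +6.820°.
cos h₀ = −tan(-3.3°) tan(+6.820°) = 0.0069, h₀ = 1.5639 rad.
Bracket: h₀ sin ϕ sin δ + cos ϕ cos δ sin h₀ = 1.5639×-0.05756×0.11874 + 0.99834×0.99292×0.99998 = -0.010689 + 0.991252 = 0.980563.
Q̄ = (S_0/π) × [bracket] = (589/π) × 0.980563 = 183.8 W/m².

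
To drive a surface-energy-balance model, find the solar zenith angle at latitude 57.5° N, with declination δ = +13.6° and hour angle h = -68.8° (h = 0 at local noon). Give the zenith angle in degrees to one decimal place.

cos θ_z = sin φ sin δ + cos φ cos δ cos h = 0.198317 + 0.188853 = 0.387170.
θ_z = arccos(0.387170) = 67.2°.

θ_z = 67.2°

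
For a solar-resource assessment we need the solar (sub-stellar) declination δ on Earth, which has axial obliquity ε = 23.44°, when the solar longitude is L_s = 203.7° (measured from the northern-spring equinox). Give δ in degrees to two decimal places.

δ = -9.20°

sin δ = sin ε · sin L_s = sin 23.44° × sin 203.7° = -0.159890.
δ = arcsin(-0.159890) = -9.20°.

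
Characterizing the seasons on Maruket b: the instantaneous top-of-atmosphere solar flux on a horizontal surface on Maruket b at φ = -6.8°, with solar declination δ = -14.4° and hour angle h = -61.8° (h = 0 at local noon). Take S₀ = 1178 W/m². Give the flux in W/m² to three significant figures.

cos θ_z = sin φ sin δ + cos φ cos δ cos h = 0.029446 + 0.454485 = 0.483931.
Flux = S₀ · cos θ_z = 1178 × 0.483931 = 570.1 W/m².

570 W/m²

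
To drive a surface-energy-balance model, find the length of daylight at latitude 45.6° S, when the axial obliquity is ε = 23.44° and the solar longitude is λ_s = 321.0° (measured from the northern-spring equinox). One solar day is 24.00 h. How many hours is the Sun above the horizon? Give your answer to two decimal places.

14.04 h

Solar declination: sin δ = sin ε · sin λ_s = sin 23.44° × sin 321.0° = -0.25034, so δ = -14.497°.
cos H₀ = −tan φ · tan δ = −tan(-45.6°) × tan(-14.497°) = -0.2640, so H₀ = 1.8380 rad = 105.31°.
Daylight = 2H₀/(2π) × 24.00 h = (1.8380/π) × 24.00 = 14.04 h.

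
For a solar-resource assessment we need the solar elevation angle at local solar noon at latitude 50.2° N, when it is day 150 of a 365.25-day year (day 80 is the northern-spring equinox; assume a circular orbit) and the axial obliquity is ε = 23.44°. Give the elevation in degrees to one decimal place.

Solar longitude: λ_s = 360° × (150 − 80)/365.25 = 68.994°.
sin δ = sin 23.44° × sin 68.994° = 0.37135, so δ = +21.799°.
At local noon the hour angle is zero, so the zenith angle equals |φ − δ| = |+50.2° − (+21.799°)| = 28.401°.
Elevation = 90° − 28.401° = 61.6°.

61.6°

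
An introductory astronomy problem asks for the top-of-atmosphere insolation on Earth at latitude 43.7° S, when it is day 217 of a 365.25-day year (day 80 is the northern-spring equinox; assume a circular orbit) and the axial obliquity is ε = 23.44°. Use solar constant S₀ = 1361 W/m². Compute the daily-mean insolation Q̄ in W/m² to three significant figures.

Q̄ ≈ 180 W/m²

Solar longitude: λ_s = 360° × (217 − 80)/365.25 = 135.031°.
sin δ = sin 23.44° × sin 135.031° = 0.28113, so δ = +16.328°.
cos H₀ = −tan(-43.7°) tan(+16.328°) = 0.2799, H₀ = 1.2871 rad.
Bracket: H₀ sin φ sin δ + cos φ cos δ sin H₀ = 1.2871×-0.69088×0.28113 + 0.72297×0.95967×0.96002 = -0.249990 + 0.666074 = 0.416084.
Q̄ = (S₀/π) × [bracket] = (1361/π) × 0.416084 = 180.3 W/m².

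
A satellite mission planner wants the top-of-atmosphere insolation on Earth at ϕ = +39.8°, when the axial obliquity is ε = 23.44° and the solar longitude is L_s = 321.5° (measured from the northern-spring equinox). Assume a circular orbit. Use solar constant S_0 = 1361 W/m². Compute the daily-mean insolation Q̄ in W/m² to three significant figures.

Q̄ ≈ 222 W/m²

Solar declination: sin δ = sin ε · sin L_s = sin 23.44° × sin 321.5° = -0.24763, so δ = -14.337°.
cos h₀ = −tan(+39.8°) tan(-14.337°) = 0.2129, h₀ = 1.3562 rad.
Bracket: h₀ sin ϕ sin δ + cos ϕ cos δ sin h₀ = 1.3562×0.64011×-0.24763 + 0.76828×0.96885×0.97706 = -0.214972 + 0.727273 = 0.512301.
Q̄ = (S_0/π) × [bracket] = (1361/π) × 0.512301 = 221.9 W/m².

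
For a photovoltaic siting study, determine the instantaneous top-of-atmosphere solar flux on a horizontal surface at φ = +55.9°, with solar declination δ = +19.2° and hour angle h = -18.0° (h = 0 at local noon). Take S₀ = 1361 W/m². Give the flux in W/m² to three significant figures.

1.06e+03 W/m²

cos θ_z = sin φ sin δ + cos φ cos δ cos h = 0.272321 + 0.503541 = 0.775862.
Flux = S₀ · cos θ_z = 1361 × 0.775862 = 1056 W/m².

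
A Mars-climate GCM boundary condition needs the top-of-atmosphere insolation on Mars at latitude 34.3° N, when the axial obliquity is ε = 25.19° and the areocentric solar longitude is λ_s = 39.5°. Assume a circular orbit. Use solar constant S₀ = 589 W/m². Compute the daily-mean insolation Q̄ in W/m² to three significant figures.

Q̄ ≈ 197 W/m²

sin δ = sin 25.19° × sin 39.5° = 0.27073, so δ = +15.708°.
cos H₀ = −tan(+34.3°) tan(+15.708°) = -0.1918, H₀ = 1.7638 rad.
Bracket: H₀ sin φ sin δ + cos φ cos δ sin H₀ = 1.7638×0.56353×0.27073 + 0.82610×0.96266×0.98143 = 0.269093 + 0.780486 = 1.049579.
Q̄ = (S₀/π) × [bracket] = (589/π) × 1.049579 = 196.8 W/m².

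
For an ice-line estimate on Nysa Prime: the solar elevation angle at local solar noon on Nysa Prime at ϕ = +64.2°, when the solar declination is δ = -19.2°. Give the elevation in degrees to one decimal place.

6.6°

At local noon the hour angle is zero, so the zenith angle equals |ϕ − δ| = |+64.2° − (-19.200°)| = 83.400°.
Elevation = 90° − 83.400° = 6.6°.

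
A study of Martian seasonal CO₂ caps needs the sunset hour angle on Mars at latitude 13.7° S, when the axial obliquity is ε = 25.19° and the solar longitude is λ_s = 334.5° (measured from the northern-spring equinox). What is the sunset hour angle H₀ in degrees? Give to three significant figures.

H₀ = 92.6°

Solar declination: sin δ = sin ε · sin λ_s = sin 25.19° × sin 334.5° = -0.18323, so δ = -10.558°.
cos H₀ = −tan φ · tan δ = −tan(-13.7°) × tan(-10.558°) = -0.0454, so H₀ = 1.6162 rad = 92.60°.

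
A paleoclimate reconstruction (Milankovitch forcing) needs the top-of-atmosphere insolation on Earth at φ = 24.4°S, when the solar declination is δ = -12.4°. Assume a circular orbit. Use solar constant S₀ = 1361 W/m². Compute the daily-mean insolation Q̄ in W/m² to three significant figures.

cos H₀ = −tan(-24.4°) tan(-12.400°) = -0.0997, H₀ = 1.6707 rad.
Bracket: H₀ sin φ sin δ + cos φ cos δ sin H₀ = 1.6707×-0.41310×-0.21474 + 0.91068×0.97667×0.99501 = 0.148206 + 0.884996 = 1.033202.
Q̄ = (S₀/π) × [bracket] = (1361/π) × 1.033202 = 447.6 W/m².

Q̄ ≈ 448 W/m²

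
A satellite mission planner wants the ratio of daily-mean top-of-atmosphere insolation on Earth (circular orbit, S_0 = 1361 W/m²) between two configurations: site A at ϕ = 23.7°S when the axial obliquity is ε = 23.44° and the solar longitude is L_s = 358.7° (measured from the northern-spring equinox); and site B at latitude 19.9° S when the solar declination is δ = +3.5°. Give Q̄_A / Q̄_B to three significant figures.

Q̄_A / Q̄_B ≈ 1.02

— Configuration A (ϕ=-23.7°):
Solar declination: sin δ = sin ε · sin L_s = sin 23.44° × sin 358.7° = -0.00902, so δ = -0.517°.
cos h₀ = −tan(-23.7°) tan(-0.517°) = -0.0040, h₀ = 1.5748 rad.
Bracket: h₀ sin ϕ sin δ + cos ϕ cos δ sin h₀ = 1.5748×-0.40195×-0.00902 + 0.91566×0.99996×0.99999 = 0.005710 + 0.915614 = 0.921324.
Q̄ = (S_0/π) × [bracket] = (1361/π) × 0.921324 = 399.14 W/m².
— Configuration B (ϕ=-19.9°):
cos h₀ = −tan(-19.9°) tan(+3.500°) = 0.0221, h₀ = 1.5487 rad.
Bracket: h₀ sin ϕ sin δ + cos ϕ cos δ sin h₀ = 1.5487×-0.34038×0.06105 + 0.94029×0.99813×0.99975 = -0.032182 + 0.938297 = 0.906115.
Q̄ = (S_0/π) × [bracket] = (1361/π) × 0.906115 = 392.55 W/m².
Ratio Q̄_A / Q̄_B = 399.14 / 392.55 = 1.017.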